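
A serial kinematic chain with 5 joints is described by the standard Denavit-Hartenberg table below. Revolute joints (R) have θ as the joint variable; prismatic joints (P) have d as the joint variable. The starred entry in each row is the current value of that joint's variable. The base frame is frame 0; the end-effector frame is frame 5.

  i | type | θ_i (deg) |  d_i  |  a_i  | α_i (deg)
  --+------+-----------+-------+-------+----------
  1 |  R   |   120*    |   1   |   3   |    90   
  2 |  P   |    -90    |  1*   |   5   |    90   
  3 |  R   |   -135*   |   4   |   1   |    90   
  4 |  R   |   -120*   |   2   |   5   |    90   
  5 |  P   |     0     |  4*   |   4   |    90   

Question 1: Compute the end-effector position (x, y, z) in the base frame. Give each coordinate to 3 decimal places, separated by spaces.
3.958 7.821 -7.510

after link 1: o_1 = (-1.5000, 2.5981, 1.0000)
after link 2: o_2 = (-0.6340, 3.0981, -4.0000)
after link 3: o_3 = (0.7537, -0.7196, -3.2929)
after link 4: o_4 = (1.3443, 4.6214, -3.6464)
after link 5: o_5 = (3.9583, 7.8212, -7.5101)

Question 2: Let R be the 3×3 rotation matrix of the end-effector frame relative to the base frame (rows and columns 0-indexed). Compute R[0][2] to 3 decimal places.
End-effector z-axis (col 2 of R) = (-0.6124,-0.3536,-0.7071)
R[0][2] = -0.6124

-0.612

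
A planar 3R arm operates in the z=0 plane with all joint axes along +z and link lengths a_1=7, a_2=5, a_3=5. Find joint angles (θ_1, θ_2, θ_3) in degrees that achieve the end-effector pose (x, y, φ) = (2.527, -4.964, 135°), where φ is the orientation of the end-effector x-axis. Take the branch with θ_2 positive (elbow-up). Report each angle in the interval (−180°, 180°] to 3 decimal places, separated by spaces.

wrist centre = target − a_3·(cos φ, sin φ) = (6.0625, -8.4995)
cos θ_2 = (108.9964−7²−5²)/(2·7·5) = 0.4999; θ_2 = 60.0034° (elbow-up)
β = atan2(-8.4995,6.0625) = -54.5006°; ψ = atan2(4.3303,9.4997) = 24.5050°
θ_1 = β − ψ = -79.0055°
θ_3 = φ − θ_1 − θ_2 = 154.0021° (wrapped to (-180°,180°])

-79.006 60.003 154.002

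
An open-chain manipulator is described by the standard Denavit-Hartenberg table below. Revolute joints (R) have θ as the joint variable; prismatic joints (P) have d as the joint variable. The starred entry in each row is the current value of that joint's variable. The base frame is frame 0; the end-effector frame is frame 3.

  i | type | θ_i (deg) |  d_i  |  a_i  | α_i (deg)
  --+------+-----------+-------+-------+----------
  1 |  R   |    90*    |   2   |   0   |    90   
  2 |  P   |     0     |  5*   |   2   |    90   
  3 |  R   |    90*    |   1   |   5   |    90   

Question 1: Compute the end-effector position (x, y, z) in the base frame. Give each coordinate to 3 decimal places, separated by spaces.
10.000 2.000 1.000

after link 1: o_1 = (0.0000, 0.0000, 2.0000)
after link 2: o_2 = (5.0000, 2.0000, 2.0000)
after link 3: o_3 = (10.0000, 2.0000, 1.0000)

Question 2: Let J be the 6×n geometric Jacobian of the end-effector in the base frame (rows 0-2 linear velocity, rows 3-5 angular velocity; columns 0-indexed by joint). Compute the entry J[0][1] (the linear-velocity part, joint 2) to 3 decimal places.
prismatic axis z_1 = (1.0000,-0.0000,0.0000)
J_v[:, 1] = z_1; J_ω[:, 1] = (0,0,0)
entry J[0][1] = 1.0000

1.000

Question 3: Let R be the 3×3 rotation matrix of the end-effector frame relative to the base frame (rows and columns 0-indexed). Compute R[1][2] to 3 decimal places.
1.000

End-effector z-axis (col 2 of R) = (0.0000,1.0000,-0.0000)
R[1][2] = 1.0000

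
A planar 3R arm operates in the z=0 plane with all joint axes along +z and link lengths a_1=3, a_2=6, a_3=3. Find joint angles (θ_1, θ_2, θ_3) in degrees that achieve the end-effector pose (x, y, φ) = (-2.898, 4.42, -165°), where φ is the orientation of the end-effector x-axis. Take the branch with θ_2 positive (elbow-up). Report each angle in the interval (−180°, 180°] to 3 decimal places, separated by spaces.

wrist centre = target − a_3·(cos φ, sin φ) = (-0.0002, 5.1965)
cos θ_2 = (27.0032−3²−6²)/(2·3·6) = -0.4999; θ_2 = 119.9942° (elbow-up)
β = atan2(5.1965,-0.0002) = 90.0025°; ψ = atan2(5.1965,0.0005) = 89.9942°
θ_1 = β − ψ = 0.0083°
θ_3 = φ − θ_1 − θ_2 = 74.9975° (wrapped to (-180°,180°])

0.008 119.994 74.998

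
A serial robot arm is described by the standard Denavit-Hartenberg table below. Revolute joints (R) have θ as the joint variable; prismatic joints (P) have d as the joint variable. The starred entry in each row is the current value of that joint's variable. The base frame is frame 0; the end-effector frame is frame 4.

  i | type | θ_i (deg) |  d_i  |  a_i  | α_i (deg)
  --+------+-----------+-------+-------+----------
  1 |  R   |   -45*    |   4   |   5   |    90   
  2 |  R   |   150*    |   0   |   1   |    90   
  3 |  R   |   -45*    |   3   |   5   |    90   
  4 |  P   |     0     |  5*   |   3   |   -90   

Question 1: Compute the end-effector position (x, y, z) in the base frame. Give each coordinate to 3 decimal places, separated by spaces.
after link 1: o_1 = (3.5355, -3.5355, 4.0000)
after link 2: o_2 = (2.9232, -2.9232, 4.5000)
after link 3: o_3 = (4.3188, 0.6812, 8.8658)
after link 4: o_4 = (9.1848, 3.8152, 8.1587)

9.185 3.815 8.159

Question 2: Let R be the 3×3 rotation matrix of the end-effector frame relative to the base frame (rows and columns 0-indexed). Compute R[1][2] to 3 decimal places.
End-effector z-axis (col 2 of R) = (0.3536,-0.3536,0.8660)
R[1][2] = -0.3536

-0.354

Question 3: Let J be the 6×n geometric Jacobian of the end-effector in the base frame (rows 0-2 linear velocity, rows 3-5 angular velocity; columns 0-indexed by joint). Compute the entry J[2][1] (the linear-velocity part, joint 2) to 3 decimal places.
axis z_1 = (-0.7071,-0.7071,0.0000); lever o_n−o_1 = (5.6492,7.3508,4.1587)
cross product → J_v[:, 1] = (-2.9407,2.9407,-1.2031)
J_ω[:, 1] = z_1
entry J[2][1] = -1.2031

-1.203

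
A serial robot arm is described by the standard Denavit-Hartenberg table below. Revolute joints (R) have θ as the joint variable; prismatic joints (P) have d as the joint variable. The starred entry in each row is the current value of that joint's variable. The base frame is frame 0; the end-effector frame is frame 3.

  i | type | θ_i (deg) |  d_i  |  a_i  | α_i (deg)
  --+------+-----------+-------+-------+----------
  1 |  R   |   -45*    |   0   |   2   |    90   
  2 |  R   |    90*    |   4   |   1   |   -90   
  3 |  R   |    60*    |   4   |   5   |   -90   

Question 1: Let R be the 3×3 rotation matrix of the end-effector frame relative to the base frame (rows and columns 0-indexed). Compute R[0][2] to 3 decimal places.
End-effector z-axis (col 2 of R) = (0.3536,0.3536,-0.8660)
R[0][2] = 0.3536

0.354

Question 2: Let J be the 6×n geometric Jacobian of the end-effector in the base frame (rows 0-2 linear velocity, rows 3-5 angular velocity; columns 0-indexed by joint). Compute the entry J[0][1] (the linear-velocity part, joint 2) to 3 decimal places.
-2.475

axis z_1 = (-0.7071,-0.7071,0.0000); lever o_n−o_1 = (-2.5950,3.0619,3.5000)
cross product → J_v[:, 1] = (-2.4749,2.4749,-4.0000)
J_ω[:, 1] = z_1
entry J[0][1] = -2.4749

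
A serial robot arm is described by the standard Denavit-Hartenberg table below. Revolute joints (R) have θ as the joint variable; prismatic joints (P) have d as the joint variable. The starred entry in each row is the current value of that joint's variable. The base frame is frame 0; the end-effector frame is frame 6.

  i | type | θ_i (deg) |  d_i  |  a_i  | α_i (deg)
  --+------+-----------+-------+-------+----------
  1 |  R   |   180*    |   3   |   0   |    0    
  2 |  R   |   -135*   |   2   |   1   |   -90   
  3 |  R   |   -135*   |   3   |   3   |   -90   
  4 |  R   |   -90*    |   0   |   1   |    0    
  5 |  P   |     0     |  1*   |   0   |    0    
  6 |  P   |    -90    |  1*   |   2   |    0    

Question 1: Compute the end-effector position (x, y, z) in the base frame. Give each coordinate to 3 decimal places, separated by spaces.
-1.621 4.036 7.121

after link 1: o_1 = (0.0000, 0.0000, 3.0000)
after link 2: o_2 = (0.7071, 0.7071, 5.0000)
after link 3: o_3 = (-2.9142, 1.3284, 7.1213)
after link 4: o_4 = (-3.6213, 2.0355, 7.1213)
after link 5: o_5 = (-3.1213, 2.5355, 7.8284)
after link 6: o_6 = (-1.6213, 4.0355, 7.1213)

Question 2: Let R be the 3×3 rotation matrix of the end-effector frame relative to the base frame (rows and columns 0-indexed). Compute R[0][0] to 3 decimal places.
End-effector x-axis (col 0 of R) = (0.5000,0.5000,-0.7071)
R[0][0] = 0.5000

0.500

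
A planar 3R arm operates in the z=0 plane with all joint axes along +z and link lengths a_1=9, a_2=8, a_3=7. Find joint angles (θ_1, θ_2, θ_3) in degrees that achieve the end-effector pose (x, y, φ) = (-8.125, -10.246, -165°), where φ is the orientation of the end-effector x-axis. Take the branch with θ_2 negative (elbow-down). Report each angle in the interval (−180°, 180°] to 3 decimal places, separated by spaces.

wrist centre = target − a_3·(cos φ, sin φ) = (-1.3635, -8.4343)
cos θ_2 = (72.9960−9²−8²)/(2·9·8) = -0.5000; θ_2 = -120.0018° (elbow-down)
β = atan2(-8.4343,-1.3635) = -99.1832°; ψ = atan2(-6.9281,4.9998) = -54.1832°
θ_1 = β − ψ = -45.0001°
θ_3 = φ − θ_1 − θ_2 = 0.0019° (wrapped to (-180°,180°])

-45.000 -120.002 0.002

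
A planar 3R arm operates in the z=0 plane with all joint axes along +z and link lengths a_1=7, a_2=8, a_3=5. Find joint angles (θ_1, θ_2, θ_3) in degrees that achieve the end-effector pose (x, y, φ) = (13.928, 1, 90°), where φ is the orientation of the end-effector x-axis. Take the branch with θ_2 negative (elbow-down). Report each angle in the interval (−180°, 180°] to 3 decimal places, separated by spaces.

0.003 -30.006 120.003

wrist centre = target − a_3·(cos φ, sin φ) = (13.9280, -4.0000)
cos θ_2 = (209.9892−7²−8²)/(2·7·8) = 0.8660; θ_2 = -30.0058° (elbow-down)
β = atan2(-4.0000,13.9280) = -16.0236°; ψ = atan2(-4.0007,13.9278) = -16.0265°
θ_1 = β − ψ = 0.0029°
θ_3 = φ − θ_1 − θ_2 = 120.0029° (wrapped to (-180°,180°])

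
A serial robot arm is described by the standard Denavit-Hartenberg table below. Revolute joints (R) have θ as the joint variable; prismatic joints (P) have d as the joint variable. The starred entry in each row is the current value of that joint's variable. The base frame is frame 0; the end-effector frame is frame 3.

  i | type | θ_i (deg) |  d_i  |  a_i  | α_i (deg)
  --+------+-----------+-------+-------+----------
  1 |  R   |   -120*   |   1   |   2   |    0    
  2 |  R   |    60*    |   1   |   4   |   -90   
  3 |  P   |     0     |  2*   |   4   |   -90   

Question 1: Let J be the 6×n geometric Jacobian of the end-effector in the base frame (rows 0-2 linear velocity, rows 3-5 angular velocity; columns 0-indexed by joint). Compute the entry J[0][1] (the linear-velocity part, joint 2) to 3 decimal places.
axis z_1 = (0.0000,0.0000,1.0000); lever o_n−o_1 = (5.7321,-5.9282,1.0000)
cross product → J_v[:, 1] = (5.9282,5.7321,-0.0000)
J_ω[:, 1] = z_1
entry J[0][1] = 5.9282

5.928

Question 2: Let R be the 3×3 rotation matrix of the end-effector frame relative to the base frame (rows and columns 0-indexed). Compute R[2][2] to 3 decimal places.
End-effector z-axis (col 2 of R) = (0.0000,0.0000,-1.0000)
R[2][2] = -1.0000

-1.000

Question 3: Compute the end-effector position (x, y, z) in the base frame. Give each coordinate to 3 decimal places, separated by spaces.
4.732 -7.660 2.000

after link 1: o_1 = (-1.0000, -1.7321, 1.0000)
after link 2: o_2 = (1.0000, -5.1962, 2.0000)
after link 3: o_3 = (4.7321, -7.6603, 2.0000)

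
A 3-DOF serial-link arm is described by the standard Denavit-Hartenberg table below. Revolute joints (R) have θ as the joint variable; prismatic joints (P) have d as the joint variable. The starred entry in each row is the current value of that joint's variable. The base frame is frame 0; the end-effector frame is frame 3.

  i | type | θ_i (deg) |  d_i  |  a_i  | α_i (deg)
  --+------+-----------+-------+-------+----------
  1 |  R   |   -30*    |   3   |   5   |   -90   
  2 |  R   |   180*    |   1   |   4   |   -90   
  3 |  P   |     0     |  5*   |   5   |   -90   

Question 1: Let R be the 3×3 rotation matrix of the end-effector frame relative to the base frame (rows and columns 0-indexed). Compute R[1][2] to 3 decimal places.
End-effector z-axis (col 2 of R) = (-0.5000,-0.8660,0.0000)
R[1][2] = -0.8660

-0.866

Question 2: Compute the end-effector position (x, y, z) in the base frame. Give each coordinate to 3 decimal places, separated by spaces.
-2.964 2.866 8.000

after link 1: o_1 = (4.3301, -2.5000, 3.0000)
after link 2: o_2 = (1.3660, 0.3660, 3.0000)
after link 3: o_3 = (-2.9641, 2.8660, 8.0000)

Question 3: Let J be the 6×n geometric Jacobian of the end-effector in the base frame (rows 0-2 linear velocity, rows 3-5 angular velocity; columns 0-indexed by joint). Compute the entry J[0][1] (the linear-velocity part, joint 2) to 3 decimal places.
axis z_1 = (0.5000,0.8660,0.0000); lever o_n−o_1 = (-7.2942,5.3660,5.0000)
cross product → J_v[:, 1] = (4.3301,-2.5000,9.0000)
J_ω[:, 1] = z_1
entry J[0][1] = 4.3301

4.330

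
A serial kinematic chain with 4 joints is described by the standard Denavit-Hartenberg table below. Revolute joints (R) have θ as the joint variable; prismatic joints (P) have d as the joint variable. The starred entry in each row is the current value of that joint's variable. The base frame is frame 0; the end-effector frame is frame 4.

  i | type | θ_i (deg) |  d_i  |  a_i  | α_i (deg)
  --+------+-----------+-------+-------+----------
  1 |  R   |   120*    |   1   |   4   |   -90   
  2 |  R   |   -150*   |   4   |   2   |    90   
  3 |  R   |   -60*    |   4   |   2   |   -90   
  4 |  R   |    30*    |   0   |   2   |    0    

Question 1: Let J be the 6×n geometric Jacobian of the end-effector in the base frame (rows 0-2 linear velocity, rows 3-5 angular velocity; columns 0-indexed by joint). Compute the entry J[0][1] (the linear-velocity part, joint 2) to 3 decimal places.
0.333

axis z_1 = (-0.8660,-0.5000,0.0000); lever o_n−o_1 = (1.7590,-4.5825,-0.6651)
cross product → J_v[:, 1] = (0.3325,-0.5760,4.8481)
J_ω[:, 1] = z_1
entry J[0][1] = 0.3325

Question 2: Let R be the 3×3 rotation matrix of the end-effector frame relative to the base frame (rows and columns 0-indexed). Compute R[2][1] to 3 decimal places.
0.625

End-effector y-axis (col 1 of R) = (-0.6998,0.3460,0.6250)
R[2][1] = 0.6250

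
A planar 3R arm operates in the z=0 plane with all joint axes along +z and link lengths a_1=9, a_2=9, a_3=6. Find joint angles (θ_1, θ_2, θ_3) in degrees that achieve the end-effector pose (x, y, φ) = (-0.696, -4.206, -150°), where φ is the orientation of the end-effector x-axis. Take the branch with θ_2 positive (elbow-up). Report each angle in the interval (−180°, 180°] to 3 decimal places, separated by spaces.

-90.002 149.999 150.003

wrist centre = target − a_3·(cos φ, sin φ) = (4.5002, -1.2060)
cos θ_2 = (21.7058−9²−9²)/(2·9·9) = -0.8660; θ_2 = 149.9986° (elbow-up)
β = atan2(-1.2060,4.5002) = -15.0022°; ψ = atan2(4.5002,1.2059) = 74.9993°
θ_1 = β − ψ = -90.0016°
θ_3 = φ − θ_1 − θ_2 = 150.0029° (wrapped to (-180°,180°])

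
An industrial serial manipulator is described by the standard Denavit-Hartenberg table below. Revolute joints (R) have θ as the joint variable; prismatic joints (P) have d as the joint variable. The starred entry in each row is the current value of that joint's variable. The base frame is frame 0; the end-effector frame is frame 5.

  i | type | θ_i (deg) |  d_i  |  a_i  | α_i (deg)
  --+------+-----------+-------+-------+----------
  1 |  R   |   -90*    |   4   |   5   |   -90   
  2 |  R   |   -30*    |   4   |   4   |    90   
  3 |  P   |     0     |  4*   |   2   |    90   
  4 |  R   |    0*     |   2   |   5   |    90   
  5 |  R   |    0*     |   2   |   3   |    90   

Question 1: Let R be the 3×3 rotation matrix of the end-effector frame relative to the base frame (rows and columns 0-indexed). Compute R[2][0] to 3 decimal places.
0.500

End-effector x-axis (col 0 of R) = (0.0000,-0.8660,0.5000)
R[2][0] = 0.5000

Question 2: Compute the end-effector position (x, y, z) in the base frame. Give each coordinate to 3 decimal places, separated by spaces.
after link 1: o_1 = (0.0000, -5.0000, 4.0000)
after link 2: o_2 = (4.0000, -8.4641, 6.0000)
after link 3: o_3 = (4.0000, -8.1962, 10.4641)
after link 4: o_4 = (2.0000, -12.5263, 12.9641)
after link 5: o_5 = (2.0000, -16.1244, 12.7321)

2.000 -16.124 12.732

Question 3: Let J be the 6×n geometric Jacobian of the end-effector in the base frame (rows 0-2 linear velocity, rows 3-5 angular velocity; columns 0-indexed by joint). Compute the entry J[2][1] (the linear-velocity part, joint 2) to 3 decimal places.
axis z_1 = (1.0000,0.0000,0.0000); lever o_n−o_1 = (2.0000,-11.1244,8.7321)
cross product → J_v[:, 1] = (0.0000,-8.7321,-11.1244)
J_ω[:, 1] = z_1
entry J[2][1] = -11.1244

-11.124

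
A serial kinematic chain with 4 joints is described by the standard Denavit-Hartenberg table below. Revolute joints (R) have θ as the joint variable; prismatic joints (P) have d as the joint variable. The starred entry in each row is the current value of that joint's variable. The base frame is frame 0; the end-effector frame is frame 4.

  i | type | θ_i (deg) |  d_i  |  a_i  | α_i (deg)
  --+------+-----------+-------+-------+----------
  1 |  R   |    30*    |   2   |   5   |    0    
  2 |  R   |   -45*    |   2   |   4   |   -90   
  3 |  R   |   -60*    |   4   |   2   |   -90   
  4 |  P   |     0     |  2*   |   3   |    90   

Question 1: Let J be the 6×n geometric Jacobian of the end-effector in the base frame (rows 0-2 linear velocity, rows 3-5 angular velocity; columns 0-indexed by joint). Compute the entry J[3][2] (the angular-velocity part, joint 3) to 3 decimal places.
axis z_2 = (0.2588,0.9659,0.0000); lever o_n−o_2 = (5.1231,2.7684,3.3301)
cross product → J_v[:, 2] = (3.2167,-0.8619,-4.2321)
J_ω[:, 2] = z_2
entry J[3][2] = 0.2588

0.259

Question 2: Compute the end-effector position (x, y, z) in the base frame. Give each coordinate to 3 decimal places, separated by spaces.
after link 1: o_1 = (4.3301, 2.5000, 2.0000)
after link 2: o_2 = (8.1938, 1.4647, 4.0000)
after link 3: o_3 = (10.1950, 5.0696, 5.7321)
after link 4: o_4 = (13.3170, 4.2331, 7.3301)

13.317 4.233 7.330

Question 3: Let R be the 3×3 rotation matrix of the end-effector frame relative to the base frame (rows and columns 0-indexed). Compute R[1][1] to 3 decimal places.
End-effector y-axis (col 1 of R) = (0.8365,-0.2241,-0.5000)
R[1][1] = -0.2241

-0.224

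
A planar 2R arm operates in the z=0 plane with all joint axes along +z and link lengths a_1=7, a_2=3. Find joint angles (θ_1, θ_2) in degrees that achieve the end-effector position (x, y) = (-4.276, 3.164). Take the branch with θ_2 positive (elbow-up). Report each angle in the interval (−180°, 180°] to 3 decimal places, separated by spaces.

cos θ_2 = (28.2951−7²−3²)/(2·7·3) = -0.7073; θ_2 = 135.0124° (elbow-up)
β = atan2(3.1640,-4.2760) = 143.5006°; ψ = atan2(2.1209,4.8782) = 23.4975°
θ_1 = β − ψ = 120.0031°

120.003 135.012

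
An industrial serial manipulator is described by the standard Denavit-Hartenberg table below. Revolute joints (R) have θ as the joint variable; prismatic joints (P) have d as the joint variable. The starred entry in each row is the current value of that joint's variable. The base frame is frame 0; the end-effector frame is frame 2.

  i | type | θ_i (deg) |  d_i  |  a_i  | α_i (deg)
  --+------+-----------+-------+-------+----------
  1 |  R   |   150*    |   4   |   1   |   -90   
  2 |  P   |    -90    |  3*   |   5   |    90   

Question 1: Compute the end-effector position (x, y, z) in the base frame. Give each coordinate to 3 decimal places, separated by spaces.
-2.366 -2.098 9.000

after link 1: o_1 = (-0.8660, 0.5000, 4.0000)
after link 2: o_2 = (-2.3660, -2.0981, 9.0000)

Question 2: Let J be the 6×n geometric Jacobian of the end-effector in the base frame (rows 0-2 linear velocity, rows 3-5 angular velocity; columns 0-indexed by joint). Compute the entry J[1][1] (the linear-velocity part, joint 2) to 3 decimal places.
prismatic axis z_1 = (-0.5000,-0.8660,0.0000)
J_v[:, 1] = z_1; J_ω[:, 1] = (0,0,0)
entry J[1][1] = -0.8660

-0.866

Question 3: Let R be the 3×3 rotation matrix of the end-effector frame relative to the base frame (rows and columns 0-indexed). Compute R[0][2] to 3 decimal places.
0.866

End-effector z-axis (col 2 of R) = (0.8660,-0.5000,0.0000)
R[0][2] = 0.8660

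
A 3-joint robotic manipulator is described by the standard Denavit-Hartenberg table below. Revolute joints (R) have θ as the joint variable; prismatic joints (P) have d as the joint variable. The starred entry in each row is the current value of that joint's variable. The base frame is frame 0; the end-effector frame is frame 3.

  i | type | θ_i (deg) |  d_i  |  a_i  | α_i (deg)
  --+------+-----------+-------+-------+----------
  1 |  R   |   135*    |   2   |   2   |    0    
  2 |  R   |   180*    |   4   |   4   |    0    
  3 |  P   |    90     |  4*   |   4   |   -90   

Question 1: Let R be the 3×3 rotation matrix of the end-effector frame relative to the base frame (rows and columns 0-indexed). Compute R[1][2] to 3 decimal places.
0.707

End-effector z-axis (col 2 of R) = (-0.7071,0.7071,0.0000)
R[1][2] = 0.7071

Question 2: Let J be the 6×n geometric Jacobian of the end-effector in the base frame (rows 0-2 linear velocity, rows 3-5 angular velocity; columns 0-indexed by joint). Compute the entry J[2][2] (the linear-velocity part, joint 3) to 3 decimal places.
prismatic axis z_2 = (0.0000,0.0000,1.0000)
J_v[:, 2] = z_2; J_ω[:, 2] = (0,0,0)
entry J[2][2] = 1.0000

1.000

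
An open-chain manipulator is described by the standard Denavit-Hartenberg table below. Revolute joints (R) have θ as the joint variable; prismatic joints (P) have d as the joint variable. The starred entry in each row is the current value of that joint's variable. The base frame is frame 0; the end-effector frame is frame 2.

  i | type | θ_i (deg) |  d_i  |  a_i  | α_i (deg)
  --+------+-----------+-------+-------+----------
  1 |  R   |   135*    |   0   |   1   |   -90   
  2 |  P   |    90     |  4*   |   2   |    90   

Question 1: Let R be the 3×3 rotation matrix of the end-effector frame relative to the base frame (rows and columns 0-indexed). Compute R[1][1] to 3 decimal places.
End-effector y-axis (col 1 of R) = (-0.7071,-0.7071,0.0000)
R[1][1] = -0.7071

-0.707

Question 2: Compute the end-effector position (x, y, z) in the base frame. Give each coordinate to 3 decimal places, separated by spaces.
after link 1: o_1 = (-0.7071, 0.7071, 0.0000)
after link 2: o_2 = (-3.5355, -2.1213, -2.0000)

-3.536 -2.121 -2.000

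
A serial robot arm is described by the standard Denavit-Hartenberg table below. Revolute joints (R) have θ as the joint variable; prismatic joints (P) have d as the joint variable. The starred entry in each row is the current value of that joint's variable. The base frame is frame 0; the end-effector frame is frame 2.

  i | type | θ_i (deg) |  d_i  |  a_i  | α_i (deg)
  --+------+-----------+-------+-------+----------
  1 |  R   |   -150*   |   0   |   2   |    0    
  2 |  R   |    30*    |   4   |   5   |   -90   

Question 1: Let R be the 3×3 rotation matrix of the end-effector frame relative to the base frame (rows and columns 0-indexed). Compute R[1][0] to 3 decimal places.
-0.866

End-effector x-axis (col 0 of R) = (-0.5000,-0.8660,0.0000)
R[1][0] = -0.8660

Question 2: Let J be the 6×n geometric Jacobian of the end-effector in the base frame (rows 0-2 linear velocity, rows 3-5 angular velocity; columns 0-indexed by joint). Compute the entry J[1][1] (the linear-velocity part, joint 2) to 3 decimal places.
axis z_1 = (0.0000,0.0000,1.0000); lever o_n−o_1 = (-2.5000,-4.3301,4.0000)
cross product → J_v[:, 1] = (4.3301,-2.5000,0.0000)
J_ω[:, 1] = z_1
entry J[1][1] = -2.5000

-2.500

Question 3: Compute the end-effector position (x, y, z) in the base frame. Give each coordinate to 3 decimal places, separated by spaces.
-4.232 -5.330 4.000

after link 1: o_1 = (-1.7321, -1.0000, 0.0000)
after link 2: o_2 = (-4.2321, -5.3301, 4.0000)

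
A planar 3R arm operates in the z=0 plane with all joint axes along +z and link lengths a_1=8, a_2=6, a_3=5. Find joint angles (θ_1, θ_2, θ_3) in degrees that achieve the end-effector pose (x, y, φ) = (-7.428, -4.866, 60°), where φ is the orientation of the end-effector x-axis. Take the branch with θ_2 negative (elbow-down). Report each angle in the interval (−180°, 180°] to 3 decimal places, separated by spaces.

-124.381 -30.005 -145.613

wrist centre = target − a_3·(cos φ, sin φ) = (-9.9280, -9.1961)
cos θ_2 = (183.1339−8²−6²)/(2·8·6) = 0.8660; θ_2 = -30.0054° (elbow-down)
β = atan2(-9.1961,-9.9280) = -137.1916°; ψ = atan2(-3.0005,13.1959) = -12.8102°
θ_1 = β − ψ = -124.3815°
θ_3 = φ − θ_1 − θ_2 = -145.6132° (wrapped to (-180°,180°])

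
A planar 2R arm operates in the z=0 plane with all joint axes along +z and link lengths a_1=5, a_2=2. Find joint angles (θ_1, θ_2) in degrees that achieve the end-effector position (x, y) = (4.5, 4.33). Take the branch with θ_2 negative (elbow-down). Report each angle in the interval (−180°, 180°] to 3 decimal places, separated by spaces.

cos θ_2 = (38.9989−5²−2²)/(2·5·2) = 0.4999; θ_2 = -60.0036° (elbow-down)
β = atan2(4.3300,4.5000) = 43.8970°; ψ = atan2(-1.7321,5.9999) = -16.1030°
θ_1 = β − ψ = 60.0000°

60.000 -60.004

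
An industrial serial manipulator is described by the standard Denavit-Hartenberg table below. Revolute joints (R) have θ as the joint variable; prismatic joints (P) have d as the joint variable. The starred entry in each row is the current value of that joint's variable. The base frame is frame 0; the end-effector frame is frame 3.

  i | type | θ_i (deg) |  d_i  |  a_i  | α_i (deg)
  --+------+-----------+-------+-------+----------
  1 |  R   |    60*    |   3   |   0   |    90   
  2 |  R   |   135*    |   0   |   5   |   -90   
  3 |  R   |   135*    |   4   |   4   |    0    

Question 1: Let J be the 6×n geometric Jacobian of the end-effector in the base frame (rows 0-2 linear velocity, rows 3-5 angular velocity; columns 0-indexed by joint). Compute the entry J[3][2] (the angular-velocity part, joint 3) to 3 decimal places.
-0.354

axis z_2 = (-0.3536,-0.6124,-0.7071); lever o_n−o_2 = (-2.8637,0.6968,-4.8284)
cross product → J_v[:, 2] = (3.4495,0.3178,-2.0000)
J_ω[:, 2] = z_2
entry J[3][2] = -0.3536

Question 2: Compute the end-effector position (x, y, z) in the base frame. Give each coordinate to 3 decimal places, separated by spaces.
-4.631 -2.365 1.707

after link 1: o_1 = (0.0000, 0.0000, 3.0000)
after link 2: o_2 = (-1.7678, -3.0619, 6.5355)
after link 3: o_3 = (-4.6315, -2.3651, 1.7071)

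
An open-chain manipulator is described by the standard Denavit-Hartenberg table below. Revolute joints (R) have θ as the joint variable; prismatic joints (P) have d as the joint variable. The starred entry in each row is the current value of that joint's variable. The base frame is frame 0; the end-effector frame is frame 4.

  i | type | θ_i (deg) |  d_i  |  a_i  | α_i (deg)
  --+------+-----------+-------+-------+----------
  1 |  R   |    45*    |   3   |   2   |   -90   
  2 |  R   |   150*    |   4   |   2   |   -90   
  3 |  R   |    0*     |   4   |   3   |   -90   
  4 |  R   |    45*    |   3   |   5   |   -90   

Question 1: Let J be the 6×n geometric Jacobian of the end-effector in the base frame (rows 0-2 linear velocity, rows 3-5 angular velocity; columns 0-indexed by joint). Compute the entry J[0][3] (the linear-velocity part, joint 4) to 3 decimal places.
axis z_3 = (0.7071,-0.7071,0.0000); lever o_n−o_3 = (1.2063,-3.0364,-4.8296)
cross product → J_v[:, 3] = (3.4151,3.4151,-1.2941)
J_ω[:, 3] = z_3
entry J[0][3] = 3.4151

3.415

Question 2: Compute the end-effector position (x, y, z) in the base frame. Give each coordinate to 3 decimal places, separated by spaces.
after link 1: o_1 = (1.4142, 1.4142, 3.0000)
after link 2: o_2 = (-2.6390, 3.0179, 2.0000)
after link 3: o_3 = (-5.8903, -0.2334, 3.9641)
after link 4: o_4 = (-4.6840, -3.2698, -0.8655)

-4.684 -3.270 -0.866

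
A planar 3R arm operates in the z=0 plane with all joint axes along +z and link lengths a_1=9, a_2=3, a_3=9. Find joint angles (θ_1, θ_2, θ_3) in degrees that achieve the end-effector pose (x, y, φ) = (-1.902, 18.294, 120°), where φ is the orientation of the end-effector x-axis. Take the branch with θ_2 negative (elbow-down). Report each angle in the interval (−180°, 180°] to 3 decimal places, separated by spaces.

90.001 -60.006 90.005

wrist centre = target − a_3·(cos φ, sin φ) = (2.5980, 10.4998)
cos θ_2 = (116.9948−9²−3²)/(2·9·3) = 0.4999; θ_2 = -60.0064° (elbow-down)
β = atan2(10.4998,2.5980) = 76.1022°; ψ = atan2(-2.5982,10.4997) = -13.8991°
θ_1 = β − ψ = 90.0013°
θ_3 = φ − θ_1 − θ_2 = 90.0050° (wrapped to (-180°,180°])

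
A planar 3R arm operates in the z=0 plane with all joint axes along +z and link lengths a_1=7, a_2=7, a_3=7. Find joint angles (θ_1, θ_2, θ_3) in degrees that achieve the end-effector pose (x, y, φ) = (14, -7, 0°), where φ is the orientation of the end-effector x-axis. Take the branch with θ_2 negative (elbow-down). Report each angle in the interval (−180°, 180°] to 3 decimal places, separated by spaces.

0.000 -90.000 90.000

wrist centre = target − a_3·(cos φ, sin φ) = (7.0000, -7.0000)
cos θ_2 = (98.0000−7²−7²)/(2·7·7) = 0.0000; θ_2 = -90.0000° (elbow-down)
β = atan2(-7.0000,7.0000) = -45.0000°; ψ = atan2(-7.0000,7.0000) = -45.0000°
θ_1 = β − ψ = 0.0000°
θ_3 = φ − θ_1 − θ_2 = 90.0000° (wrapped to (-180°,180°])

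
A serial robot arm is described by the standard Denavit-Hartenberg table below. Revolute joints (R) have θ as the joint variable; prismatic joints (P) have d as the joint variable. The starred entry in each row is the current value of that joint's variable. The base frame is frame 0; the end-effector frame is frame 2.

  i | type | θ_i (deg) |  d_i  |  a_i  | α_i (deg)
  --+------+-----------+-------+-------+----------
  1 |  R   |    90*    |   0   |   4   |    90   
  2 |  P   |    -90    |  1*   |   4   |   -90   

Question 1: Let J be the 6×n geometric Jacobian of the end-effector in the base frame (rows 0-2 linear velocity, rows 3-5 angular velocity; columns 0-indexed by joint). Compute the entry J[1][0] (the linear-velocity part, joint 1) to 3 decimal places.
axis z_0 = ẑ; lever o_n−o_0 = (1.0000,4.0000,-4.0000)
cross product → J_v[:, 0] = (-4.0000,1.0000,0.0000)
J_ω[:, 0] = z_0
entry J[1][0] = 1.0000

1.000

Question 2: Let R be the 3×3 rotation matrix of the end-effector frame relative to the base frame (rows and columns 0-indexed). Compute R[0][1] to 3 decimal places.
-1.000

End-effector y-axis (col 1 of R) = (-1.0000,0.0000,-0.0000)
R[0][1] = -1.0000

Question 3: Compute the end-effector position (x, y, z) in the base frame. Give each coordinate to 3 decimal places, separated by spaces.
after link 1: o_1 = (0.0000, 4.0000, 0.0000)
after link 2: o_2 = (1.0000, 4.0000, -4.0000)

1.000 4.000 -4.000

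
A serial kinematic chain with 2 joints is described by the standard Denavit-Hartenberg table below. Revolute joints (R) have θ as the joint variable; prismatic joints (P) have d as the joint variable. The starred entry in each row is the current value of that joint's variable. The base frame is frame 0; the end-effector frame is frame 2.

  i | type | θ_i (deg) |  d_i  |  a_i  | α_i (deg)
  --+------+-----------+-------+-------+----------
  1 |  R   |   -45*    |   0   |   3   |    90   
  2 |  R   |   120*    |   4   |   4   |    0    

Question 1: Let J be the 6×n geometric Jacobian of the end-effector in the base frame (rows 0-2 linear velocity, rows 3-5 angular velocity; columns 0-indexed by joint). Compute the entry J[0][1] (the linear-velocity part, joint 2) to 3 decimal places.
-2.449

axis z_1 = (-0.7071,-0.7071,0.0000); lever o_n−o_1 = (-4.2426,-1.4142,3.4641)
cross product → J_v[:, 1] = (-2.4495,2.4495,-2.0000)
J_ω[:, 1] = z_1
entry J[0][1] = -2.4495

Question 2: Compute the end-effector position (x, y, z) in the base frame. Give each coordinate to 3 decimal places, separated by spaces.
after link 1: o_1 = (2.1213, -2.1213, 0.0000)
after link 2: o_2 = (-2.1213, -3.5355, 3.4641)

-2.121 -3.536 3.464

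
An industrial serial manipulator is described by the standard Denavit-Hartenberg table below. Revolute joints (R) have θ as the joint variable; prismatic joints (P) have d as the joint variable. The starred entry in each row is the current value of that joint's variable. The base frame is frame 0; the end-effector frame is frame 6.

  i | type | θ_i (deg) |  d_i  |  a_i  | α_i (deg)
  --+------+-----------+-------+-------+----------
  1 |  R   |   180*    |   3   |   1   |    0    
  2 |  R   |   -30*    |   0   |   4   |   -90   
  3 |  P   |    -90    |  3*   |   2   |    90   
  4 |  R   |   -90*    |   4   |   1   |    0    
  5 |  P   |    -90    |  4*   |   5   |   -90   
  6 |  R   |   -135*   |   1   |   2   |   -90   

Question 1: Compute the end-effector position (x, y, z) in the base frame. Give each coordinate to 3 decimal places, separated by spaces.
3.189 -3.573 1.414

after link 1: o_1 = (-1.0000, 0.0000, 3.0000)
after link 2: o_2 = (-4.4641, 2.0000, 3.0000)
after link 3: o_3 = (-5.9641, -0.5981, 5.0000)
after link 4: o_4 = (-2.0000, -1.7321, 5.0000)
after link 5: o_5 = (1.4641, -3.7321, 0.0000)
after link 6: o_6 = (3.1888, -3.5731, 1.4142)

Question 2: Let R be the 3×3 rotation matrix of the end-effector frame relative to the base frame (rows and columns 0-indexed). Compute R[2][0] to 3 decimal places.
End-effector x-axis (col 0 of R) = (0.6124,-0.3536,0.7071)
R[2][0] = 0.7071

0.707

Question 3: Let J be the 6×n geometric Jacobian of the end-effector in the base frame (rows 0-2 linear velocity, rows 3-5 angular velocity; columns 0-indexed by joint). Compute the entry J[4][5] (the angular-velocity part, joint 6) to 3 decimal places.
0.866

axis z_5 = (0.5000,0.8660,0.0000); lever o_n−o_5 = (1.7247,0.1589,1.4142)
cross product → J_v[:, 5] = (1.2247,-0.7071,-1.4142)
J_ω[:, 5] = z_5
entry J[4][5] = 0.8660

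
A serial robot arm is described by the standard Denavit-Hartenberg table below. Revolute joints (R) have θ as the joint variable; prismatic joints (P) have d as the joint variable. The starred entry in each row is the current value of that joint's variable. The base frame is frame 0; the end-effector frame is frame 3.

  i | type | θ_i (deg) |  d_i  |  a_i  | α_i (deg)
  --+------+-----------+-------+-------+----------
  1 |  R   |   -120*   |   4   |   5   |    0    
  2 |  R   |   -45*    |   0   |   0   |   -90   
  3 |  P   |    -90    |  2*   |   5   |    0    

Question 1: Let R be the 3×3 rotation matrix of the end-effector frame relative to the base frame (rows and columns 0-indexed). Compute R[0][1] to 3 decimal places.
-0.966

End-effector y-axis (col 1 of R) = (-0.9659,-0.2588,-0.0000)
R[0][1] = -0.9659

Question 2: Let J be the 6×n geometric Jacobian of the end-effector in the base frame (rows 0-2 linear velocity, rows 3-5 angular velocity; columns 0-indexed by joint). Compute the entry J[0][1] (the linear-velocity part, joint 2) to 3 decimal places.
1.932

axis z_1 = (0.0000,0.0000,1.0000); lever o_n−o_1 = (0.5176,-1.9319,5.0000)
cross product → J_v[:, 1] = (1.9319,0.5176,-0.0000)
J_ω[:, 1] = z_1
entry J[0][1] = 1.9319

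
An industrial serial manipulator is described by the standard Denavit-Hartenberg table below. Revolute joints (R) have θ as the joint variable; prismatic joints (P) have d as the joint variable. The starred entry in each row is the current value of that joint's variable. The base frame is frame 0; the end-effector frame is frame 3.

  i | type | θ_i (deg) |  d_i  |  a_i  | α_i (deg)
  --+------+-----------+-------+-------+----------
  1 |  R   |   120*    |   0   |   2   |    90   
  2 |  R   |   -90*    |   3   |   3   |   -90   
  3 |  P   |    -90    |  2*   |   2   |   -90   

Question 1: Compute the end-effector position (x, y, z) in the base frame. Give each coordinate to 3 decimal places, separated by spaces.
2.330 5.964 -3.000

after link 1: o_1 = (-1.0000, 1.7321, 0.0000)
after link 2: o_2 = (1.5981, 3.2321, -3.0000)
after link 3: o_3 = (2.3301, 5.9641, -3.0000)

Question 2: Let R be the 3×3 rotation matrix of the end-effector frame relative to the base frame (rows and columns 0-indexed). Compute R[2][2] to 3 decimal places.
End-effector z-axis (col 2 of R) = (-0.0000,0.0000,-1.0000)
R[2][2] = -1.0000

-1.000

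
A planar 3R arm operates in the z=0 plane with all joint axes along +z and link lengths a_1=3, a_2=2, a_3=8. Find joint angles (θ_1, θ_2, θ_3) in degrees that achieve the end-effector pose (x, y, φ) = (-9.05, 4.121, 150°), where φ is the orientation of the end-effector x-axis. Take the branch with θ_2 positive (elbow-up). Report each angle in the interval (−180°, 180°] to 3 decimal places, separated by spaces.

wrist centre = target − a_3·(cos φ, sin φ) = (-2.1218, 0.1210)
cos θ_2 = (4.5167−3²−2²)/(2·3·2) = -0.7069; θ_2 = 134.9869° (elbow-up)
β = atan2(0.1210,-2.1218) = 176.7361°; ψ = atan2(1.4145,1.5861) = 41.7275°
θ_1 = β − ψ = 135.0087°
θ_3 = φ − θ_1 − θ_2 = -119.9955° (wrapped to (-180°,180°])

135.009 134.987 -119.996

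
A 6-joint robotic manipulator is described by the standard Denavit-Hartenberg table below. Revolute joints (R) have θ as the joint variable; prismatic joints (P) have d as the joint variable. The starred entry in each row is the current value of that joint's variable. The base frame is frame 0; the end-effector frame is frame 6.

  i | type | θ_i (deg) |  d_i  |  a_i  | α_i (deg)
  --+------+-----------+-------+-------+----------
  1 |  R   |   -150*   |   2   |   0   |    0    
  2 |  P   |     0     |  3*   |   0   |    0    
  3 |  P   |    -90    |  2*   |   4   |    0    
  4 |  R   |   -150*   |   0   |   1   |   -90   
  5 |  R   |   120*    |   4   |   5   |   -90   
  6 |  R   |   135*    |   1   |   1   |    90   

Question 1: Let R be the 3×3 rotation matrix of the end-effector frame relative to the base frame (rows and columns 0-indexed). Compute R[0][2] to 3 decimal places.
-0.660

End-effector z-axis (col 2 of R) = (-0.6597,-0.4356,-0.6124)
R[0][2] = -0.6597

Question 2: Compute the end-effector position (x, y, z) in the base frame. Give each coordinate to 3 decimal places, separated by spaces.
after link 1: o_1 = (0.0000, 0.0000, 2.0000)
after link 2: o_2 = (0.0000, 0.0000, 5.0000)
after link 3: o_3 = (-2.0000, 3.4641, 7.0000)
after link 4: o_4 = (-1.1340, 2.9641, 7.0000)
after link 5: o_5 = (-1.2990, 7.6782, 2.6699)
after link 6: o_6 = (-2.0964, 7.3221, 3.7822)

-2.096 7.322 3.782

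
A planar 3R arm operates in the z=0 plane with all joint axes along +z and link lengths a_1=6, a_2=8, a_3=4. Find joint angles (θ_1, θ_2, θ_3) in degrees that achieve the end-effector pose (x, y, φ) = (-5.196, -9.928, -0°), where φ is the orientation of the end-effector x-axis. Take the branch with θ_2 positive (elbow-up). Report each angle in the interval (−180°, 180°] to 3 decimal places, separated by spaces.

wrist centre = target − a_3·(cos φ, sin φ) = (-9.1960, -9.9280)
cos θ_2 = (183.1316−6²−8²)/(2·6·8) = 0.8660; θ_2 = 30.0082° (elbow-up)
β = atan2(-9.9280,-9.1960) = -132.8080°; ψ = atan2(4.0010,12.9276) = 17.1968°
θ_1 = β − ψ = -150.0048°
θ_3 = φ − θ_1 − θ_2 = 119.9967° (wrapped to (-180°,180°])

-150.005 30.008 119.997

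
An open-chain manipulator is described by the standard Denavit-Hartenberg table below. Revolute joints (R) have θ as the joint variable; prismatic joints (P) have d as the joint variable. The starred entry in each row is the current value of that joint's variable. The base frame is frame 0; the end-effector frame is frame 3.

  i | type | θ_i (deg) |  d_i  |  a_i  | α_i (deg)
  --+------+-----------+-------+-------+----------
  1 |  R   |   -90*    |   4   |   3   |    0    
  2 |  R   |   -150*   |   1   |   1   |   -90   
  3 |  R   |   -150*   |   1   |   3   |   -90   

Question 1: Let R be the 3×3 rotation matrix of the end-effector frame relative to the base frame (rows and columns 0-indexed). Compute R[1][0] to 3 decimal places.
End-effector x-axis (col 0 of R) = (0.4330,-0.7500,0.5000)
R[1][0] = -0.7500

-0.750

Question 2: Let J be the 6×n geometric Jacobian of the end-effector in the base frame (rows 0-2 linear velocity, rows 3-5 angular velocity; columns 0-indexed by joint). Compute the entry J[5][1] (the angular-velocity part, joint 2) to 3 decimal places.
axis z_1 = (0.0000,0.0000,1.0000); lever o_n−o_1 = (-0.0670,-1.8840,2.5000)
cross product → J_v[:, 1] = (1.8840,-0.0670,0.0000)
J_ω[:, 1] = z_1
entry J[5][1] = 1.0000

1.000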